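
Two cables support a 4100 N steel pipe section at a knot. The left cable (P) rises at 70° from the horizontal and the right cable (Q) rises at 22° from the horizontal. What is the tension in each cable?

ΣF_x = 0: −T_P·cos70° + T_Q·cos22° = 0 → T_Q = 0.368881·T_P.
ΣF_y = 0: T_P·sin70° + T_Q·sin22° = 4100.
Substitute: T_P·(0.939693 + 0.368881·0.374607) = 4100 → T_P = 3803.77 ≈ 3804 N.
Then T_Q = 0.368881 × 3803.77 = 1403 N.

T_P = 3804 N, T_Q = 1403 N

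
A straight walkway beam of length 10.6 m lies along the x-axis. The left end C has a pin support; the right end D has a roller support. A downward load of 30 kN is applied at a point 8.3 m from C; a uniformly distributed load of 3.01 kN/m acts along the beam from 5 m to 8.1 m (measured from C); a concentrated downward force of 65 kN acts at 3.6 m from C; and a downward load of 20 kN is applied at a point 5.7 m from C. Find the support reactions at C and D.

C_x = 0, C_y = 62.24 kN, D_y = 62.09 kN

Resultant of the distributed load: 3.01 × 3.1 = 9.331 kN at 6.55 m from C.
ΣM about C: D_y·10.6 − 30·8.3 − (3.01·3.1)·6.55 − 65·3.6 − 20·5.7 = 0 → D_y = 658.11805/10.6 = 62.0866 ≈ 62.09 kN.
ΣF_y = 0: C_y + 62.0866 − 30 − 3.01·3.1 − 65 − 20 = 0 → C_y = 62.24 kN.
ΣF_x = 0: no horizontal applied forces, so C_x = 0.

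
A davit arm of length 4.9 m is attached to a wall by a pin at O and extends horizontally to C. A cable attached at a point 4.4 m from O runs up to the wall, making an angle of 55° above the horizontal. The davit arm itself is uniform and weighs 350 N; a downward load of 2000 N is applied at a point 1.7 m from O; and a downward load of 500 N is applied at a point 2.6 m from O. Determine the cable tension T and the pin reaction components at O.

ΣM about O: T·sin55°·4.4 − 350·2.45 − 2000·1.7 − 500·2.6 = 0 → T = 5557.5/(4.4·0.819152) = 1541.92 ≈ 1542 N.
ΣF_x = 0: O_x − T·cos55° = 0 → O_x = 1541.92 × 0.573576 = 884.4 N.
ΣF_y = 0: O_y + T·sin55° − 350 − 2000 − 500 = 0 → O_y = 2850 − 1541.92 × 0.819152 = 1587 N.

T = 1542 N, O_x = 884.4 N, O_y = 1587 N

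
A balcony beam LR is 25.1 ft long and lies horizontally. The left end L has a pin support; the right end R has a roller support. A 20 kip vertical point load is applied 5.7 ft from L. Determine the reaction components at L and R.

L_x = 0, L_y = 15.46 kip, R_y = 4.542 kip

Taking moments about L: R_y·25.1 − 20·5.7 = 0 → R_y = 114/25.1 = 4.54183 ≈ 4.542 kip.
ΣF_y = 0: L_y + 4.54183 − 20 = 0 → L_y = 15.46 kip.
ΣF_x = 0: no horizontal applied forces, so L_x = 0.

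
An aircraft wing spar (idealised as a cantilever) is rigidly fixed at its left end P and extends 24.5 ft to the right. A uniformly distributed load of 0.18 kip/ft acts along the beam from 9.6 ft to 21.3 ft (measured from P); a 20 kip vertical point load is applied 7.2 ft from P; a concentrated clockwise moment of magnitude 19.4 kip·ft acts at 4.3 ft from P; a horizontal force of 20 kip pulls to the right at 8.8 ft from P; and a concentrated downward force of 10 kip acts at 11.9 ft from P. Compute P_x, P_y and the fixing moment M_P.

P_x = -20.00 kip, P_y = 32.11 kip, M_P = 314.9 kip·ft

Resultant of the distributed load: 0.18 × 11.7 = 2.106 kip at 15.45 ft from P.
ΣF_x = 0: P_x + 20 = 0 → P_x = -20.00 kip.
ΣF_y = 0: P_y − 0.18·11.7 − 20 − 10 = 0 → P_y = 32.11 kip.
ΣM about P: M_P − (0.18·11.7)·15.45 − 20·7.2 − 19.4 − 10·11.9 = 0 → M_P = 314.9 kip·ft.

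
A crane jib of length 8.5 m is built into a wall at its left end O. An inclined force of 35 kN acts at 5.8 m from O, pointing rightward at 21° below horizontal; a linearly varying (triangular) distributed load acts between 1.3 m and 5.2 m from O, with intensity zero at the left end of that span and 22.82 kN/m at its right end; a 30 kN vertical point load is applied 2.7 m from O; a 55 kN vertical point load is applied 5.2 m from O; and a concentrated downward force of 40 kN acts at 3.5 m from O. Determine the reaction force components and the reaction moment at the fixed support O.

O_x = -32.68 kN, O_y = 182.0 kN, M_O = 753.3 kN·m

Resultant of the triangular load: ½ × 22.82 × 3.9 = 44.499 kN, acting at 3.9 m from O (one-third of the span from the peak).
ΣF_x = 0: O_x + 35·cos21° = 0 → O_x = -32.68 kN.
ΣF_y = 0: O_y − 35·sin21° − ½·22.82·3.9 − 30 − 55 − 40 = 0 → O_y = 182.0 kN.
ΣM about O: M_O − 35·sin21°·5.8 − (½·22.82·3.9)·3.9 − 30·2.7 − 55·5.2 − 40·3.5 = 0 → M_O = 753.3 kN·m.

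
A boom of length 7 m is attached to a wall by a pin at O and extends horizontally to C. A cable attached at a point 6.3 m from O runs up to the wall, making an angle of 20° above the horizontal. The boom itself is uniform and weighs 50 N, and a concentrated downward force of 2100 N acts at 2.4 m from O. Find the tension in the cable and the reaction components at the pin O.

ΣM about O: T·sin20°·6.3 − 50·3.5 − 2100·2.4 = 0 → T = 5215/(6.3·0.34202) = 2420.26 ≈ 2420 N.
ΣF_x = 0: O_x − T·cos20° = 0 → O_x = 2420.26 × 0.939693 = 2274 N.
ΣF_y = 0: O_y + T·sin20° − 50 − 2100 = 0 → O_y = 2150 − 2420.26 × 0.34202 = 1322 N.

T = 2420 N, O_x = 2274 N, O_y = 1322 N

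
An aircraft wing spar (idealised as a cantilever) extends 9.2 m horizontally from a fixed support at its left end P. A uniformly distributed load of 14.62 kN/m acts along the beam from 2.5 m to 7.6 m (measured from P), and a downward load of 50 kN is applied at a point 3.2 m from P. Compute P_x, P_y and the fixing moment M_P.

P_x = 0, P_y = 124.6 kN, M_P = 536.5 kN·m

Resultant of the distributed load: 14.62 × 5.1 = 74.562 kN at 5.05 m from P.
ΣF_x = 0: P_x = 0.
ΣF_y = 0: P_y − 14.62·5.1 − 50 = 0 → P_y = 124.6 kN.
ΣM about P: M_P − (14.62·5.1)·5.05 − 50·3.2 = 0 → M_P = 536.5 kN·m.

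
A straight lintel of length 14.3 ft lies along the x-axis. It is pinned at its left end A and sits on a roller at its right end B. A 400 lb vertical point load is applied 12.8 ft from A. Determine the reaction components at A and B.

A_x = 0, A_y = 41.96 lb, B_y = 358.0 lb

ΣM about A: B_y·14.3 − 400·12.8 = 0 → B_y = 5120/14.3 = 358.042 ≈ 358.0 lb.
ΣF_y = 0: A_y + 358.042 − 400 = 0 → A_y = 41.96 lb.
ΣF_x = 0: no horizontal applied forces, so A_x = 0.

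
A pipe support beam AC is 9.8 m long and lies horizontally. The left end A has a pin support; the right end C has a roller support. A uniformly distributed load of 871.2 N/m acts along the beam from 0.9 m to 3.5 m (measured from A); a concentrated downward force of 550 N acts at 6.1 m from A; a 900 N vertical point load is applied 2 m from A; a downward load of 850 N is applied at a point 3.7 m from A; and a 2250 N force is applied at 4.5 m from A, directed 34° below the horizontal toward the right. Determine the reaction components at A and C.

A_x = -1865 N, A_y = 3890 N, C_y = 1933 N

Resultant of the distributed load: 871.2 × 2.6 = 2265.12 N at 2.2 m from A.
Moments about A: C_y·9.8 − (871.2·2.6)·2.2 − 550·6.1 − 900·2 − 850·3.7 − 2250·sin34°·4.5 = 0 → C_y = 18945.1/9.8 = 1933.17 ≈ 1933 N.
ΣF_y = 0: A_y + 1933.17 − 871.2·2.6 − 550 − 900 − 850 − 2250·sin34° = 0 → A_y = 3890 N.
ΣF_x = 0: A_x + 2250·cos34° = 0 → A_x = -1865 N.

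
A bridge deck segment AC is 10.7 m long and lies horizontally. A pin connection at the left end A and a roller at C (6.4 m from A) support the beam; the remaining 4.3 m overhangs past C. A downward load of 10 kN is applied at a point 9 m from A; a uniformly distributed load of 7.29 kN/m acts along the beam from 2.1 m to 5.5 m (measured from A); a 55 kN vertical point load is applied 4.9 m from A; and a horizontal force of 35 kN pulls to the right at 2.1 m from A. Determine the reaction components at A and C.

A_x = -35.00 kN, A_y = 18.90 kN, C_y = 70.89 kN

Resultant of the distributed load: 7.29 × 3.4 = 24.786 kN at 3.8 m from A.
ΣM about A: C_y·6.4 − 10·9 − (7.29·3.4)·3.8 − 55·4.9 = 0 → C_y = 453.6868/6.4 = 70.8886 ≈ 70.89 kN.
ΣF_y = 0: A_y + 70.8886 − 10 − 7.29·3.4 − 55 = 0 → A_y = 18.90 kN.
ΣF_x = 0: A_x + 35 = 0 → A_x = -35.00 kN.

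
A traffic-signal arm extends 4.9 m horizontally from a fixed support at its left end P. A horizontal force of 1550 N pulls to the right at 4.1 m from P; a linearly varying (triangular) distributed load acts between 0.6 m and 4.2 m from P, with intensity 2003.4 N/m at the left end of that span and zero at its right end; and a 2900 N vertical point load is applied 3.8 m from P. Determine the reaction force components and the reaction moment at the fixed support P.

P_x = -1550 N, P_y = 6506 N, M_P = 17510 N·m

Resultant of the triangular load: ½ × 2003.4 × 3.6 = 3606.12 N, acting at 1.8 m from P (one-third of the span from the peak).
ΣF_x = 0: P_x + 1550 = 0 → P_x = -1550 N.
ΣF_y = 0: P_y − ½·2003.4·3.6 − 2900 = 0 → P_y = 6506 N.
ΣM about P: M_P − (½·2003.4·3.6)·1.8 − 2900·3.8 = 0 → M_P = 17510 N·m.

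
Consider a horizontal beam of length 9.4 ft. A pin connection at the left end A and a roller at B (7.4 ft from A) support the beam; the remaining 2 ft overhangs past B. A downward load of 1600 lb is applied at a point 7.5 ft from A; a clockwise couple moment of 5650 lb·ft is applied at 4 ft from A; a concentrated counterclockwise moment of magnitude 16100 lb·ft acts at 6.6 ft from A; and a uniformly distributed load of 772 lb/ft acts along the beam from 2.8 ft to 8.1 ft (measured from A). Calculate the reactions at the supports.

Resultant of the distributed load: 772 × 5.3 = 4091.6 lb at 5.45 ft from A.
Taking moments about A: B_y·7.4 − 1600·7.5 − 5650 + 16100 − (772·5.3)·5.45 = 0 → B_y = 23849.22/7.4 = 3222.87 ≈ 3223 lb.
ΣF_y = 0: A_y + 3222.87 − 1600 − 772·5.3 = 0 → A_y = 2469 lb.
ΣF_x = 0: no horizontal applied forces, so A_x = 0.

A_x = 0, A_y = 2469 lb, B_y = 3223 lb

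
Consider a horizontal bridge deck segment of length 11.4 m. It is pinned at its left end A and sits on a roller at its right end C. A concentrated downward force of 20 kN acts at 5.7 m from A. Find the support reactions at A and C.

Moments about A: C_y·11.4 − 20·5.7 = 0 → C_y = 114/11.4 = 10.00 kN.
ΣF_y = 0: A_y + 10 − 20 = 0 → A_y = 10.00 kN.
ΣF_x = 0: no horizontal applied forces, so A_x = 0.

A_x = 0, A_y = 10.00 kN, C_y = 10.00 kN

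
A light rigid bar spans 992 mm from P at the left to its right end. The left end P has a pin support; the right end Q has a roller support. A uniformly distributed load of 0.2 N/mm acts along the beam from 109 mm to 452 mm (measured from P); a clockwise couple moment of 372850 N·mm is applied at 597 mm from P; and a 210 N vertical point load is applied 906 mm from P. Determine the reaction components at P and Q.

P_x = 0, P_y = -308.4 N, Q_y = 587.0 N

Resultant of the distributed load: 0.2 × 343 = 68.6 N at 280.5 mm from P.
Moments about P: Q_y·992 − (0.2·343)·280.5 − 372850 − 210·906 = 0 → Q_y = 582352.3/992 = 587.049 ≈ 587.0 N.
ΣF_y = 0: P_y + 587.049 − 0.2·343 − 210 = 0 → P_y = -308.4 N.
ΣF_x = 0: no horizontal applied forces, so P_x = 0.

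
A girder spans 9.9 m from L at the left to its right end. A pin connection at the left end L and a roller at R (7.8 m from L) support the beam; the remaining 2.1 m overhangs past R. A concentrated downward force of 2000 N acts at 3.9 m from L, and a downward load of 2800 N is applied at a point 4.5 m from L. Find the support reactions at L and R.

Taking moments about L: R_y·7.8 − 2000·3.9 − 2800·4.5 = 0 → R_y = 20400/7.8 = 2615.38 ≈ 2615 N.
ΣF_y = 0: L_y + 2615.38 − 2000 − 2800 = 0 → L_y = 2185 N.
ΣF_x = 0: no horizontal applied forces, so L_x = 0.

L_x = 0, L_y = 2185 N, R_y = 2615 N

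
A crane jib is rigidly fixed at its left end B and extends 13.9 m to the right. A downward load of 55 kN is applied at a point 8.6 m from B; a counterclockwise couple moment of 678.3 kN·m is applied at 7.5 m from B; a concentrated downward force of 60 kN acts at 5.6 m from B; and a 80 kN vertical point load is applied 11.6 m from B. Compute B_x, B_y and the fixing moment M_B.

ΣF_x = 0: B_x = 0.
ΣF_y = 0: B_y − 55 − 60 − 80 = 0 → B_y = 195.0 kN.
ΣM about B: M_B − 55·8.6 + 678.3 − 60·5.6 − 80·11.6 = 0 → M_B = 1059 kN·m.

B_x = 0, B_y = 195.0 kN, M_B = 1059 kN·m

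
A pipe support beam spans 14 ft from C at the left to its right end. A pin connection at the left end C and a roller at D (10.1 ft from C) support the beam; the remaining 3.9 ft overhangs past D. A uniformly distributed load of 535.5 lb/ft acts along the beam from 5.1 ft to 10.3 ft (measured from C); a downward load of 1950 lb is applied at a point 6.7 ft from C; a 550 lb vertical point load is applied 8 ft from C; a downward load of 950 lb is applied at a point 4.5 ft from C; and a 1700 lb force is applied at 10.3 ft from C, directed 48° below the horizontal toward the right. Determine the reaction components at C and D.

Resultant of the distributed load: 535.5 × 5.2 = 2784.6 lb at 7.7 ft from C.
Moments about C: D_y·10.1 − (535.5·5.2)·7.7 − 1950·6.7 − 550·8 − 950·4.5 − 1700·sin48°·10.3 = 0 → D_y = 56193.9/10.1 = 5563.75 ≈ 5564 lb.
ΣF_y = 0: C_y + 5563.75 − 535.5·5.2 − 1950 − 550 − 950 − 1700·sin48° = 0 → C_y = 1934 lb.
ΣF_x = 0: C_x + 1700·cos48° = 0 → C_x = -1138 lb.

C_x = -1138 lb, C_y = 1934 lb, D_y = 5564 lb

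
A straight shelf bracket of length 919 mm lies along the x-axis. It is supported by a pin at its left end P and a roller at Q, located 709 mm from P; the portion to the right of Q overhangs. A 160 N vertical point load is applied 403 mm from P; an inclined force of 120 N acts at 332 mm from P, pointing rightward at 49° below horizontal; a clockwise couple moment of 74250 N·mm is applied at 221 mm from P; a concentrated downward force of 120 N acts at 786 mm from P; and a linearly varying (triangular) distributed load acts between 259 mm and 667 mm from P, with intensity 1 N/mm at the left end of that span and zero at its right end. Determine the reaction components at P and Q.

P_x = -78.73 N, P_y = 89.80 N, Q_y = 484.8 N

Resultant of the triangular load: ½ × 1 × 408 = 204 N, acting at 395 mm from P (one-third of the span from the peak).
ΣM about P: Q_y·709 − 160·403 − 120·sin49°·332 − 74250 − 120·786 − (½·1·408)·395 = 0 → Q_y = 343698/709 = 484.764 ≈ 484.8 N.
ΣF_y = 0: P_y + 484.764 − 160 − 120·sin49° − 120 − ½·1·408 = 0 → P_y = 89.80 N.
ΣF_x = 0: P_x + 120·cos49° = 0 → P_x = -78.73 N.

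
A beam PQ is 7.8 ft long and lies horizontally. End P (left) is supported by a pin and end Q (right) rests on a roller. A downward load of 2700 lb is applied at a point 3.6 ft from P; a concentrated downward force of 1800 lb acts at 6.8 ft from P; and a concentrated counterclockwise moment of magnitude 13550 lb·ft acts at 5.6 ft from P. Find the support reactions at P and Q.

Moments about P: Q_y·7.8 − 2700·3.6 − 1800·6.8 + 13550 = 0 → Q_y = 8410/7.8 = 1078.21 ≈ 1078 lb.
ΣF_y = 0: P_y + 1078.21 − 2700 − 1800 = 0 → P_y = 3422 lb.
ΣF_x = 0: no horizontal applied forces, so P_x = 0.

P_x = 0, P_y = 3422 lb, Q_y = 1078 lb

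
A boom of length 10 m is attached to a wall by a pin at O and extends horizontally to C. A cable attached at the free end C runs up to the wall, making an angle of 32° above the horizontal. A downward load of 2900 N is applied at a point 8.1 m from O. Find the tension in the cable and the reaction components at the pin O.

T = 4433 N, O_x = 3759 N, O_y = 551.0 N

ΣM about O: T·sin32°·10 − 2900·8.1 = 0 → T = 23490/(10·0.529919) = 4432.75 ≈ 4433 N.
ΣF_x = 0: O_x − T·cos32° = 0 → O_x = 4432.75 × 0.848048 = 3759 N.
ΣF_y = 0: O_y + T·sin32° − 2900 = 0 → O_y = 2900 − 4432.75 × 0.529919 = 551.0 N.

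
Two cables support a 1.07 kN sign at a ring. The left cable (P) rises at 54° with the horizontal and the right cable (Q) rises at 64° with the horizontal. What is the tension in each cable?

ΣF_x = 0: −T_P·cos54° + T_Q·cos64° = 0 → T_Q = 1.34084·T_P.
ΣF_y = 0: T_P·sin54° + T_Q·sin64° = 1.07.
Substitute: T_P·(0.809017 + 1.34084·0.898794) = 1.07 → T_P = 0.53124 ≈ 0.5312 kN.
Then T_Q = 1.34084 × 0.53124 = 0.7123 kN.

T_P = 0.5312 kN, T_Q = 0.7123 kN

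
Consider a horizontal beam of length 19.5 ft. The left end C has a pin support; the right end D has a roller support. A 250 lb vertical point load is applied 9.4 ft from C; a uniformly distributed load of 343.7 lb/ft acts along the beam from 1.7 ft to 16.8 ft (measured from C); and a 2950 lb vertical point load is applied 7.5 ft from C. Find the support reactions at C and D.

Resultant of the distributed load: 343.7 × 15.1 = 5189.87 lb at 9.25 ft from C.
Taking moments about C: D_y·19.5 − 250·9.4 − (343.7·15.1)·9.25 − 2950·7.5 = 0 → D_y = 72481.2975/19.5 = 3716.99 ≈ 3717 lb.
ΣF_y = 0: C_y + 3716.99 − 250 − 343.7·15.1 − 2950 = 0 → C_y = 4673 lb.
ΣF_x = 0: no horizontal applied forces, so C_x = 0.

C_x = 0, C_y = 4673 lb, D_y = 3717 lb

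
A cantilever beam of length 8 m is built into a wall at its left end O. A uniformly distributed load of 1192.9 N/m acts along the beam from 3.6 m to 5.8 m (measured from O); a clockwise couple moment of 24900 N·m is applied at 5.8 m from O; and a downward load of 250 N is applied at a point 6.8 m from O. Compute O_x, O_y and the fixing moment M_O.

O_x = 0, O_y = 2874 N, M_O = 38930 N·m

Resultant of the distributed load: 1192.9 × 2.2 = 2624.38 N at 4.7 m from O.
ΣF_x = 0: O_x = 0.
ΣF_y = 0: O_y − 1192.9·2.2 − 250 = 0 → O_y = 2874 N.
ΣM about O: M_O − (1192.9·2.2)·4.7 − 24900 − 250·6.8 = 0 → M_O = 38930 N·m.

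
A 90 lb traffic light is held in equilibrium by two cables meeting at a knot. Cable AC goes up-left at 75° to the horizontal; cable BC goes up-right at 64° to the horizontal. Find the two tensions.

ΣF_x = 0: −T_AC·cos75° + T_BC·cos64° = 0 → T_BC = 0.590411·T_AC.
ΣF_y = 0: T_AC·sin75° + T_BC·sin64° = 90.
Substitute: T_AC·(0.965926 + 0.590411·0.898794) = 90 → T_AC = 60.137 ≈ 60.14 lb.
Then T_BC = 0.590411 × 60.137 = 35.51 lb.

T_AC = 60.14 lb, T_BC = 35.51 lb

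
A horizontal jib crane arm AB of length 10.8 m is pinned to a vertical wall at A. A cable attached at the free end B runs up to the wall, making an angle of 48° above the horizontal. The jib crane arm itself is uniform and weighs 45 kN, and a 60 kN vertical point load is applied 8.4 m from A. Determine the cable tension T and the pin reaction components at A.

ΣM about A: T·sin48°·10.8 − 45·5.4 − 60·8.4 = 0 → T = 747/(10.8·0.743145) = 93.0729 ≈ 93.07 kN.
ΣF_x = 0: A_x − T·cos48° = 0 → A_x = 93.0729 × 0.669131 = 62.28 kN.
ΣF_y = 0: A_y + T·sin48° − 45 − 60 = 0 → A_y = 105 − 93.0729 × 0.743145 = 35.83 kN.

T = 93.07 kN, A_x = 62.28 kN, A_y = 35.83 kN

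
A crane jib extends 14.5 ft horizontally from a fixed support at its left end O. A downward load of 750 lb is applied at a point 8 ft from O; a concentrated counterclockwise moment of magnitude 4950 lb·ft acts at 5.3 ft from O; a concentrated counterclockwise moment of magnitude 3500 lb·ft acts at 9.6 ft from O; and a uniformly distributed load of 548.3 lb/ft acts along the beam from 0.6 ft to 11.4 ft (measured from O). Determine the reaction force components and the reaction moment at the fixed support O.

O_x = 0, O_y = 6672 lb, M_O = 33080 lb·ft

Resultant of the distributed load: 548.3 × 10.8 = 5921.64 lb at 6 ft from O.
ΣF_x = 0: O_x = 0.
ΣF_y = 0: O_y − 750 − 548.3·10.8 = 0 → O_y = 6672 lb.
ΣM about O: M_O − 750·8 + 4950 + 3500 − (548.3·10.8)·6 = 0 → M_O = 33080 lb·ft.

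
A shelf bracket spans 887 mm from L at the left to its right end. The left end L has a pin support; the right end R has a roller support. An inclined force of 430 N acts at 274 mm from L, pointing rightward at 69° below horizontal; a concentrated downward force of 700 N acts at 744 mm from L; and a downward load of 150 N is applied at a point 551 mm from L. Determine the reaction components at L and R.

ΣM about L: R_y·887 − 430·sin69°·274 − 700·744 − 150·551 = 0 → R_y = 713444/887 = 804.334 ≈ 804.3 N.
ΣF_y = 0: L_y + 804.334 − 430·sin69° − 700 − 150 = 0 → L_y = 447.1 N.
ΣF_x = 0: L_x + 430·cos69° = 0 → L_x = -154.1 N.

L_x = -154.1 N, L_y = 447.1 N, R_y = 804.3 N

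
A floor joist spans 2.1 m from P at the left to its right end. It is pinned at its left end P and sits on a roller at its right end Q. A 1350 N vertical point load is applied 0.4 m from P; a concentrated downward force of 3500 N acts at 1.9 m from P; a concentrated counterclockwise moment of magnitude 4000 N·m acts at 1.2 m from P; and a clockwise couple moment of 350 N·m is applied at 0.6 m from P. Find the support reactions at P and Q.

Moments about P: Q_y·2.1 − 1350·0.4 − 3500·1.9 + 4000 − 350 = 0 → Q_y = 3540/2.1 = 1685.71 ≈ 1686 N.
ΣF_y = 0: P_y + 1685.71 − 1350 − 3500 = 0 → P_y = 3164 N.
ΣF_x = 0: no horizontal applied forces, so P_x = 0.

P_x = 0, P_y = 3164 N, Q_y = 1686 N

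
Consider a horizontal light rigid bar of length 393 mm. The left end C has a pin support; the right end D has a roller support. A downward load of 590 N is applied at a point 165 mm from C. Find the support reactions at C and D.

C_x = 0, C_y = 342.3 N, D_y = 247.7 N

Taking moments about C: D_y·393 − 590·165 = 0 → D_y = 97350/393 = 247.71 ≈ 247.7 N.
ΣF_y = 0: C_y + 247.71 − 590 = 0 → C_y = 342.3 N.
ΣF_x = 0: no horizontal applied forces, so C_x = 0.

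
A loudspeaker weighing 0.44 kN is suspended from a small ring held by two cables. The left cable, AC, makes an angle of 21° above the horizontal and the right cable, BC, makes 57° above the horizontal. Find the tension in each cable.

T_AC = 0.2450 kN, T_BC = 0.4200 kN

ΣF_x = 0: −T_AC·cos21° + T_BC·cos57° = 0 → T_BC = 1.71413·T_AC.
ΣF_y = 0: T_AC·sin21° + T_BC·sin57° = 0.44.
Substitute: T_AC·(0.358368 + 1.71413·0.838671) = 0.44 → T_AC = 0.244994 ≈ 0.2450 kN.
Then T_BC = 1.71413 × 0.244994 = 0.4200 kN.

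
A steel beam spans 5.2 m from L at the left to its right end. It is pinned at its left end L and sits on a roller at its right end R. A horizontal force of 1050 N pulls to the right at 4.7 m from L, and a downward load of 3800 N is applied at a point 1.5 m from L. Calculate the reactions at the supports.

L_x = -1050 N, L_y = 2704 N, R_y = 1096 N

ΣM about L: R_y·5.2 − 3800·1.5 = 0 → R_y = 5700/5.2 = 1096.15 ≈ 1096 N.
ΣF_y = 0: L_y + 1096.15 − 3800 = 0 → L_y = 2704 N.
ΣF_x = 0: L_x + 1050 = 0 → L_x = -1050 N.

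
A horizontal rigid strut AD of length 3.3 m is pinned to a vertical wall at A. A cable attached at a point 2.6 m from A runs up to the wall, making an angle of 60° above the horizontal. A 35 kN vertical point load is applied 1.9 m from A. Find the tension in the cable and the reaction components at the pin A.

T = 29.53 kN, A_x = 14.77 kN, A_y = 9.423 kN

ΣM about A: T·sin60°·2.6 − 35·1.9 = 0 → T = 66.5/(2.6·0.866025) = 29.5337 ≈ 29.53 kN.
ΣF_x = 0: A_x − T·cos60° = 0 → A_x = 29.5337 × 0.5 = 14.77 kN.
ΣF_y = 0: A_y + T·sin60° − 35 = 0 → A_y = 35 − 29.5337 × 0.866025 = 9.423 kN.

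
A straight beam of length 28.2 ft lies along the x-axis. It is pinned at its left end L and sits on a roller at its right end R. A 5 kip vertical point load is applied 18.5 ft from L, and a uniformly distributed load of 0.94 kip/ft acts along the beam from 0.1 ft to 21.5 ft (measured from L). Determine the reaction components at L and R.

Resultant of the distributed load: 0.94 × 21.4 = 20.116 kip at 10.8 ft from L.
Taking moments about L: R_y·28.2 − 5·18.5 − (0.94·21.4)·10.8 = 0 → R_y = 309.7528/28.2 = 10.9841 ≈ 10.98 kip.
ΣF_y = 0: L_y + 10.9841 − 5 − 0.94·21.4 = 0 → L_y = 14.13 kip.
ΣF_x = 0: no horizontal applied forces, so L_x = 0.

L_x = 0, L_y = 14.13 kip, R_y = 10.98 kip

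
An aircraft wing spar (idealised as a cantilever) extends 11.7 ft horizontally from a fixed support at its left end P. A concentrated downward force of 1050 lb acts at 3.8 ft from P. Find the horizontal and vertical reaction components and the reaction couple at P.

P_x = 0, P_y = 1050 lb, M_P = 3990 lb·ft

ΣF_x = 0: P_x = 0.
ΣF_y = 0: P_y − 1050 = 0 → P_y = 1050 lb.
ΣM about P: M_P − 1050·3.8 = 0 → M_P = 3990 lb·ft.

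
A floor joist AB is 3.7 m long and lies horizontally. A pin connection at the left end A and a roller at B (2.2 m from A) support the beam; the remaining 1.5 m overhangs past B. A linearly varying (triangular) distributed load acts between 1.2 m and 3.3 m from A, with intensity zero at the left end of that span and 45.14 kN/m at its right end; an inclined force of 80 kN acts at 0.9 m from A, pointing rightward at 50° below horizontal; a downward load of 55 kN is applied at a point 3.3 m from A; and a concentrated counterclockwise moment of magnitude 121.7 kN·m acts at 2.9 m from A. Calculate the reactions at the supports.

Resultant of the triangular load: ½ × 45.14 × 2.1 = 47.397 kN, acting at 2.6 m from A (one-third of the span from the peak).
Taking moments about A: B_y·2.2 − (½·45.14·2.1)·2.6 − 80·sin50°·0.9 − 55·3.3 + 121.7 = 0 → B_y = 238.187/2.2 = 108.267 ≈ 108.3 kN.
ΣF_y = 0: A_y + 108.267 − ½·45.14·2.1 − 80·sin50° − 55 = 0 → A_y = 55.41 kN.
ΣF_x = 0: A_x + 80·cos50° = 0 → A_x = -51.42 kN.

A_x = -51.42 kN, A_y = 55.41 kN, B_y = 108.3 kN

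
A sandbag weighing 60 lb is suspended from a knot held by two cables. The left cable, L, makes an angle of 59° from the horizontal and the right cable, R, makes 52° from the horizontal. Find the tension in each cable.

ΣF_x = 0: −T_L·cos59° + T_R·cos52° = 0 → T_R = 0.836561·T_L.
ΣF_y = 0: T_L·sin59° + T_R·sin52° = 60.
Substitute: T_L·(0.857167 + 0.836561·0.788011) = 60 → T_L = 39.5678 ≈ 39.57 lb.
Then T_R = 0.836561 × 39.5678 = 33.10 lb.

T_L = 39.57 lb, T_R = 33.10 lb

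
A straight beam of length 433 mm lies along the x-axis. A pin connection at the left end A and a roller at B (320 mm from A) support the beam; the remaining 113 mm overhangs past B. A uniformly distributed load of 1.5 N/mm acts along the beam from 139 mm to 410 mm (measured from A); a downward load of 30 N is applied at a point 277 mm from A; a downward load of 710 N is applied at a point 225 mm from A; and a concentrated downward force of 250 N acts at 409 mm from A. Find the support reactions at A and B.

Resultant of the distributed load: 1.5 × 271 = 406.5 N at 274.5 mm from A.
Taking moments about A: B_y·320 − (1.5·271)·274.5 − 30·277 − 710·225 − 250·409 = 0 → B_y = 381894.25/320 = 1193.42 ≈ 1193 N.
ΣF_y = 0: A_y + 1193.42 − 1.5·271 − 30 − 710 − 250 = 0 → A_y = 203.1 N.
ΣF_x = 0: no horizontal applied forces, so A_x = 0.

A_x = 0, A_y = 203.1 N, B_y = 1193 N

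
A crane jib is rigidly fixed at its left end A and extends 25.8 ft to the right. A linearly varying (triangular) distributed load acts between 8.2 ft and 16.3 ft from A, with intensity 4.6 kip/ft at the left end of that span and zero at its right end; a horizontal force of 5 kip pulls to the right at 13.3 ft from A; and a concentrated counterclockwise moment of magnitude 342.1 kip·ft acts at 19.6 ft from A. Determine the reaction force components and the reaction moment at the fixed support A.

A_x = -5.000 kip, A_y = 18.63 kip, M_A = -139.0 kip·ft

Resultant of the triangular load: ½ × 4.6 × 8.1 = 18.63 kip, acting at 10.9 ft from A (one-third of the span from the peak).
ΣF_x = 0: A_x + 5 = 0 → A_x = -5.000 kip.
ΣF_y = 0: A_y − ½·4.6·8.1 = 0 → A_y = 18.63 kip.
ΣM about A: M_A − (½·4.6·8.1)·10.9 + 342.1 = 0 → M_A = -139.0 kip·ft.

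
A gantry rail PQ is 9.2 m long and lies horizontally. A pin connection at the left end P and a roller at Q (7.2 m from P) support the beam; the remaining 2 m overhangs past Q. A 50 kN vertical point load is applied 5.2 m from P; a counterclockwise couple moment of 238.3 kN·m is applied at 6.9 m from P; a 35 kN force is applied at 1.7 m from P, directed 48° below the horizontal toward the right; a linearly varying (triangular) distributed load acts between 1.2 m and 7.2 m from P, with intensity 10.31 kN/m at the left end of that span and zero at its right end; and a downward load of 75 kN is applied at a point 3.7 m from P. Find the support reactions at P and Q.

Resultant of the triangular load: ½ × 10.31 × 6 = 30.93 kN, acting at 3.2 m from P (one-third of the span from the peak).
Taking moments about P: Q_y·7.2 − 50·5.2 + 238.3 − 35·sin48°·1.7 − (½·10.31·6)·3.2 − 75·3.7 = 0 → Q_y = 442.393/7.2 = 61.4435 ≈ 61.44 kN.
ΣF_y = 0: P_y + 61.4435 − 50 − 35·sin48° − ½·10.31·6 − 75 = 0 → P_y = 120.5 kN.
ΣF_x = 0: P_x + 35·cos48° = 0 → P_x = -23.42 kN.

P_x = -23.42 kN, P_y = 120.5 kN, Q_y = 61.44 kN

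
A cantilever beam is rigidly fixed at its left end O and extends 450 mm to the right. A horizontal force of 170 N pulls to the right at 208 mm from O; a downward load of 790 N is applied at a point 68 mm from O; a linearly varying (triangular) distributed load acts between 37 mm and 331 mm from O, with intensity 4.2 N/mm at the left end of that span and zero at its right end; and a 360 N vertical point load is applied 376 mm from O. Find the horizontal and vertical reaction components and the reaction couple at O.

O_x = -170.0 N, O_y = 1767 N, M_O = 272400 N·mm

Resultant of the triangular load: ½ × 4.2 × 294 = 617.4 N, acting at 135 mm from O (one-third of the span from the peak).
ΣF_x = 0: O_x + 170 = 0 → O_x = -170.0 N.
ΣF_y = 0: O_y − 790 − ½·4.2·294 − 360 = 0 → O_y = 1767 N.
ΣM about O: M_O − 790·68 − (½·4.2·294)·135 − 360·376 = 0 → M_O = 272400 N·mm.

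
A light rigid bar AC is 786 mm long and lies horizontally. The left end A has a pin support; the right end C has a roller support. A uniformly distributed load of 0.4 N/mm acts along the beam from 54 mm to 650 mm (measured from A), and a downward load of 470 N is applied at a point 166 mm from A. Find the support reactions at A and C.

Resultant of the distributed load: 0.4 × 596 = 238.4 N at 352 mm from A.
ΣM about A: C_y·786 − (0.4·596)·352 − 470·166 = 0 → C_y = 161936.8/786 = 206.026 ≈ 206.0 N.
ΣF_y = 0: A_y + 206.026 − 0.4·596 − 470 = 0 → A_y = 502.4 N.
ΣF_x = 0: no horizontal applied forces, so A_x = 0.

A_x = 0, A_y = 502.4 N, C_y = 206.0 N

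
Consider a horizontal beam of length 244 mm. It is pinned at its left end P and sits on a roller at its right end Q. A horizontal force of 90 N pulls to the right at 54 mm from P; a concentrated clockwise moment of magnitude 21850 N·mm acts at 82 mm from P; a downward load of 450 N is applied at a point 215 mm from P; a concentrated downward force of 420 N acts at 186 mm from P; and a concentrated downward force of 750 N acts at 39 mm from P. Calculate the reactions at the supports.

Moments about P: Q_y·244 − 21850 − 450·215 − 420·186 − 750·39 = 0 → Q_y = 225970/244 = 926.107 ≈ 926.1 N.
ΣF_y = 0: P_y + 926.107 − 450 − 420 − 750 = 0 → P_y = 693.9 N.
ΣF_x = 0: P_x + 90 = 0 → P_x = -90.00 N.

P_x = -90.00 N, P_y = 693.9 N, Q_y = 926.1 N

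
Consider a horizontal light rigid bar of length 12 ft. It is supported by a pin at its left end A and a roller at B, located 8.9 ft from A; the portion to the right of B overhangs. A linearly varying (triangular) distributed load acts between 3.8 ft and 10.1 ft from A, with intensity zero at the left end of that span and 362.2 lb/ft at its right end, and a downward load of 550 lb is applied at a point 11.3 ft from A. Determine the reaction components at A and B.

Resultant of the triangular load: ½ × 362.2 × 6.3 = 1140.93 lb, acting at 8 ft from A (one-third of the span from the peak).
Moments about A: B_y·8.9 − (½·362.2·6.3)·8 − 550·11.3 = 0 → B_y = 15342.44/8.9 = 1723.87 ≈ 1724 lb.
ΣF_y = 0: A_y + 1723.87 − ½·362.2·6.3 − 550 = 0 → A_y = -32.94 lb.
ΣF_x = 0: no horizontal applied forces, so A_x = 0.

A_x = 0, A_y = -32.94 lb, B_y = 1724 lb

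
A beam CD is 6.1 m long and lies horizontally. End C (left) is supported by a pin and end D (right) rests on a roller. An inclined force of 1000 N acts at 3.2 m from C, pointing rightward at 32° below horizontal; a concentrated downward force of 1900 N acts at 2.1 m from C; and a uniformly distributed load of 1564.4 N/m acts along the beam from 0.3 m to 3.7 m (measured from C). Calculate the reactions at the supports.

C_x = -848.0 N, C_y = 5073 N, D_y = 2676 N

Resultant of the distributed load: 1564.4 × 3.4 = 5318.96 N at 2 m from C.
Taking moments about C: D_y·6.1 − 1000·sin32°·3.2 − 1900·2.1 − (1564.4·3.4)·2 = 0 → D_y = 16323.7/6.1 = 2676.02 ≈ 2676 N.
ΣF_y = 0: C_y + 2676.02 − 1000·sin32° − 1900 − 1564.4·3.4 = 0 → C_y = 5073 N.
ΣF_x = 0: C_x + 1000·cos32° = 0 → C_x = -848.0 N.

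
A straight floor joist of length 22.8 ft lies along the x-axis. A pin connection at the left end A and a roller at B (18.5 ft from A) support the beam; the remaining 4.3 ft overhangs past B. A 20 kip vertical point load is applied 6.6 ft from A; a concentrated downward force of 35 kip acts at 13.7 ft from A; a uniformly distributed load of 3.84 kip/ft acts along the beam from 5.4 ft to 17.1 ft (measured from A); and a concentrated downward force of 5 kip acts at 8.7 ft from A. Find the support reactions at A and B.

A_x = 0, A_y = 42.20 kip, B_y = 62.73 kip

Resultant of the distributed load: 3.84 × 11.7 = 44.928 kip at 11.25 ft from A.
ΣM about A: B_y·18.5 − 20·6.6 − 35·13.7 − (3.84·11.7)·11.25 − 5·8.7 = 0 → B_y = 1160.44/18.5 = 62.7265 ≈ 62.73 kip.
ΣF_y = 0: A_y + 62.7265 − 20 − 35 − 3.84·11.7 − 5 = 0 → A_y = 42.20 kip.
ΣF_x = 0: no horizontal applied forces, so A_x = 0.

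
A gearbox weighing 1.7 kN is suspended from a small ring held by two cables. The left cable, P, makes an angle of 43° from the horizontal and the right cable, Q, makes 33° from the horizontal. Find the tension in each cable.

ΣF_x = 0: −T_P·cos43° + T_Q·cos33° = 0 → T_Q = 0.872039·T_P.
ΣF_y = 0: T_P·sin43° + T_Q·sin33° = 1.7.
Substitute: T_P·(0.681998 + 0.872039·0.544639) = 1.7 → T_P = 1.46939 ≈ 1.469 kN.
Then T_Q = 0.872039 × 1.46939 = 1.281 kN.

T_P = 1.469 kN, T_Q = 1.281 kN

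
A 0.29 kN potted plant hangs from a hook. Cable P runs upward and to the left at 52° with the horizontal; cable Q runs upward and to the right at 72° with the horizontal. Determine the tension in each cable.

ΣF_x = 0: −T_P·cos52° + T_Q·cos72° = 0 → T_Q = 1.99232·T_P.
ΣF_y = 0: T_P·sin52° + T_Q·sin72° = 0.29.
Substitute: T_P·(0.788011 + 1.99232·0.951057) = 0.29 → T_P = 0.108095 ≈ 0.1081 kN.
Then T_Q = 1.99232 × 0.108095 = 0.2154 kN.

T_P = 0.1081 kN, T_Q = 0.2154 kN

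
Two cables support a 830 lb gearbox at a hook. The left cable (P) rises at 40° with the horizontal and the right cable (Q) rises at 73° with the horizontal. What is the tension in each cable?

T_P = 263.6 lb, T_Q = 690.7 lb

ΣF_x = 0: −T_P·cos40° + T_Q·cos73° = 0 → T_Q = 2.6201·T_P.
ΣF_y = 0: T_P·sin40° + T_Q·sin73° = 830.
Substitute: T_P·(0.642788 + 2.6201·0.956305) = 830 → T_P = 263.626 ≈ 263.6 lb.
Then T_Q = 2.6201 × 263.626 = 690.7 lb.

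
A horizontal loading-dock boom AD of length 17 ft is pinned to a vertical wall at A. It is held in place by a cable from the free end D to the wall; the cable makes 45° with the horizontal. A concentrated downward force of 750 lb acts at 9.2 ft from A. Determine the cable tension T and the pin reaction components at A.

ΣM about A: T·sin45°·17 − 750·9.2 = 0 → T = 6900/(17·0.707107) = 574.004 ≈ 574.0 lb.
ΣF_x = 0: A_x − T·cos45° = 0 → A_x = 574.004 × 0.707107 = 405.9 lb.
ΣF_y = 0: A_y + T·sin45° − 750 = 0 → A_y = 750 − 574.004 × 0.707107 = 344.1 lb.

T = 574.0 lb, A_x = 405.9 lb, A_y = 344.1 lb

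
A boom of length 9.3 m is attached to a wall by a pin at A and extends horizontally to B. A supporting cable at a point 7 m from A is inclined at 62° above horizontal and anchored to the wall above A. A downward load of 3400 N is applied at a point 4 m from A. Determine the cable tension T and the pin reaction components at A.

ΣM about A: T·sin62°·7 − 3400·4 = 0 → T = 13600/(7·0.882948) = 2200.42 ≈ 2200 N.
ΣF_x = 0: A_x − T·cos62° = 0 → A_x = 2200.42 × 0.469472 = 1033 N.
ΣF_y = 0: A_y + T·sin62° − 3400 = 0 → A_y = 3400 − 2200.42 × 0.882948 = 1457 N.

T = 2200 N, A_x = 1033 N, A_y = 1457 N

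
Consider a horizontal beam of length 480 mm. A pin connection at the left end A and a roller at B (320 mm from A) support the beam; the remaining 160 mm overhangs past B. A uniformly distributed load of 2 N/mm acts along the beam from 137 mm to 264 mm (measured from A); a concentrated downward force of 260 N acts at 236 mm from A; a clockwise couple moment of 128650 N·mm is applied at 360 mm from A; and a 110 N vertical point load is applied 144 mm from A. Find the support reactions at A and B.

A_x = 0, A_y = -178.4 N, B_y = 802.4 N

Resultant of the distributed load: 2 × 127 = 254 N at 200.5 mm from A.
ΣM about A: B_y·320 − (2·127)·200.5 − 260·236 − 128650 − 110·144 = 0 → B_y = 256777/320 = 802.428 ≈ 802.4 N.
ΣF_y = 0: A_y + 802.428 − 2·127 − 260 − 110 = 0 → A_y = -178.4 N.
ΣF_x = 0: no horizontal applied forces, so A_x = 0.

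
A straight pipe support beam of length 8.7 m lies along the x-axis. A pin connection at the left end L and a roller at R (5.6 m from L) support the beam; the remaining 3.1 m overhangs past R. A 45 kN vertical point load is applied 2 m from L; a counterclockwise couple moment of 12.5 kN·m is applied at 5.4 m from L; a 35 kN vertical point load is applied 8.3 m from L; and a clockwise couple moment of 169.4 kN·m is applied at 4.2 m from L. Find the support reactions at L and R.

L_x = 0, L_y = -15.96 kN, R_y = 95.96 kN

Taking moments about L: R_y·5.6 − 45·2 + 12.5 − 35·8.3 − 169.4 = 0 → R_y = 537.4/5.6 = 95.9643 ≈ 95.96 kN.
ΣF_y = 0: L_y + 95.9643 − 45 − 35 = 0 → L_y = -15.96 kN.
ΣF_x = 0: no horizontal applied forces, so L_x = 0.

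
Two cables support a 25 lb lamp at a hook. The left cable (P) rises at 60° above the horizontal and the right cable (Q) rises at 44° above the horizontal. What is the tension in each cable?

ΣF_x = 0: −T_P·cos60° + T_Q·cos44° = 0 → T_Q = 0.695082·T_P.
ΣF_y = 0: T_P·sin60° + T_Q·sin44° = 25.
Substitute: T_P·(0.866025 + 0.695082·0.694658) = 25 → T_P = 18.534 ≈ 18.53 lb.
Then T_Q = 0.695082 × 18.534 = 12.88 lb.

T_P = 18.53 lb, T_Q = 12.88 lb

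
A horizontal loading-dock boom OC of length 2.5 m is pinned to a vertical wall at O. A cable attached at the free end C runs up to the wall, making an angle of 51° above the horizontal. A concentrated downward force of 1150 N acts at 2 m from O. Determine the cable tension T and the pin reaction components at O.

ΣM about O: T·sin51°·2.5 − 1150·2 = 0 → T = 2300/(2.5·0.777146) = 1183.82 ≈ 1184 N.
ΣF_x = 0: O_x − T·cos51° = 0 → O_x = 1183.82 × 0.62932 = 745.0 N.
ΣF_y = 0: O_y + T·sin51° − 1150 = 0 → O_y = 1150 − 1183.82 × 0.777146 = 230.0 N.

T = 1184 N, O_x = 745.0 N, O_y = 230.0 N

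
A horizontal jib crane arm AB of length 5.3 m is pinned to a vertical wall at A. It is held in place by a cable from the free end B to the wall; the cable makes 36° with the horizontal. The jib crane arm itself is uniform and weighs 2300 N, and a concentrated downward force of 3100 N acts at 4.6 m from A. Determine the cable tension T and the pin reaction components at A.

ΣM about A: T·sin36°·5.3 − 2300·2.65 − 3100·4.6 = 0 → T = 20355/(5.3·0.587785) = 6533.96 ≈ 6534 N.
ΣF_x = 0: A_x − T·cos36° = 0 → A_x = 6533.96 × 0.809017 = 5286 N.
ΣF_y = 0: A_y + T·sin36° − 2300 − 3100 = 0 → A_y = 5400 − 6533.96 × 0.587785 = 1559 N.

T = 6534 N, A_x = 5286 N, A_y = 1559 N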